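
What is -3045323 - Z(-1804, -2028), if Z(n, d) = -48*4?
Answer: -3045131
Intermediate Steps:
Z(n, d) = -192
-3045323 - Z(-1804, -2028) = -3045323 - 1*(-192) = -3045323 + 192 = -3045131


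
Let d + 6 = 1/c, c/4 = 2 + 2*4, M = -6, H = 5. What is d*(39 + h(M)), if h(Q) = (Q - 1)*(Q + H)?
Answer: -5497/20 ≈ -274.85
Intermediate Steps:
h(Q) = (-1 + Q)*(5 + Q) (h(Q) = (Q - 1)*(Q + 5) = (-1 + Q)*(5 + Q))
c = 40 (c = 4*(2 + 2*4) = 4*(2 + 8) = 4*10 = 40)
d = -239/40 (d = -6 + 1/40 = -239/40 ≈ -5.9750)
d*(39 + h(M)) = -239*(39 + (-5 + (-6)**2 + 4*(-6)))/40 = -239*(39 + (-5 + 36 - 24))/40 = -239*(39 + 7)/40 = -239/40*46 = -5497/20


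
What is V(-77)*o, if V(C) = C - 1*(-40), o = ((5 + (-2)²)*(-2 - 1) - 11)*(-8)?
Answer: -11248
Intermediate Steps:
o = 304 (o = ((5 + 4)*(-3) - 11)*(-8) = (9*(-3) - 11)*(-8) = (-27 - 11)*(-8) = -38*(-8) = 304)
V(C) = 40 + C (V(C) = C + 40 = 40 + C)
V(-77)*o = (40 - 77)*304 = -37*304 = -11248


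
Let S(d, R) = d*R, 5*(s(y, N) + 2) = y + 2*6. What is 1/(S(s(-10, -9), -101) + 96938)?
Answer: 5/485498 ≈ 1.0299e-5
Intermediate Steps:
s(y, N) = ⅖ + y/5 (s(y, N) = -2 + (y + 2*6)/5 = -2 + (y + 12)/5 = -2 + (12 + y)/5 = -2 + (12/5 + y/5) = ⅖ + y/5)
S(d, R) = R*d
1/(S(s(-10, -9), -101) + 96938) = 1/(-101*(⅖ + (⅕)*(-10)) + 96938) = 1/(-101*(⅖ - 2) + 96938) = 1/(-101*(-8/5) + 96938) = 1/(808/5 + 96938) = 1/(485498/5) = 5/485498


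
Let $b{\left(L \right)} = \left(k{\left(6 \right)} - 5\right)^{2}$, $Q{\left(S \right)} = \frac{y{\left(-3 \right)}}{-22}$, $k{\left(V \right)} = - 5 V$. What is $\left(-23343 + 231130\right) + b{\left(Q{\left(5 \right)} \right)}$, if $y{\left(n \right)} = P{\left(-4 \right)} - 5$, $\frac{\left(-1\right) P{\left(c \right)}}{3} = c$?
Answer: $209012$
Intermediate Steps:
$P{\left(c \right)} = - 3 c$
$y{\left(n \right)} = 7$ ($y{\left(n \right)} = \left(-3\right) \left(-4\right) - 5 = 12 - 5 = 7$)
$Q{\left(S \right)} = - \frac{7}{22}$ ($Q{\left(S \right)} = \frac{7}{-22} = 7 \left(- \frac{1}{22}\right) = - \frac{7}{22}$)
$b{\left(L \right)} = 1225$ ($b{\left(L \right)} = \left(\left(-5\right) 6 - 5\right)^{2} = \left(-30 - 5\right)^{2} = \left(-35\right)^{2} = 1225$)
$\left(-23343 + 231130\right) + b{\left(Q{\left(5 \right)} \right)} = \left(-23343 + 231130\right) + 1225 = 207787 + 1225 = 209012$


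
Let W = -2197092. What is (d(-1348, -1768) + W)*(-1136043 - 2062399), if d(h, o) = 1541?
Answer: 7022342531542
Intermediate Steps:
(d(-1348, -1768) + W)*(-1136043 - 2062399) = (1541 - 2197092)*(-1136043 - 2062399) = -2195551*(-3198442) = 7022342531542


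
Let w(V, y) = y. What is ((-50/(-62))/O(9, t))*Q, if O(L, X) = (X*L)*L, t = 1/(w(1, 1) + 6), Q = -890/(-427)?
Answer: 22250/153171 ≈ 0.14526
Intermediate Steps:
Q = 890/427 (Q = -890*(-1/427) = 890/427 ≈ 2.0843)
t = 1/7 (t = 1/(1 + 6) = 1/7 ≈ 0.14286)
O(L, X) = X*L**2 (O(L, X) = (L*X)*L = X*L**2)
((-50/(-62))/O(9, t))*Q = ((-50/(-62))/(((1/7)*9**2)))*(890/427) = ((-50*(-1/62))/(((1/7)*81)))*(890/427) = (25/(31*(81/7)))*(890/427) = ((25/31)*(7/81))*(890/427) = (175/2511)*(890/427) = 22250/153171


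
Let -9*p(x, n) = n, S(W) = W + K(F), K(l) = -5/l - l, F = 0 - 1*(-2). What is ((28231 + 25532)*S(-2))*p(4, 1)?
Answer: 232973/6 ≈ 38829.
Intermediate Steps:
F = 2 (F = 0 + 2 = 2)
K(l) = -l - 5/l
S(W) = -9/2 + W (S(W) = W + (-1*2 - 5/2) = W + (-2 - 5*1/2) = W + (-2 - 5/2) = W - 9/2 = -9/2 + W)
p(x, n) = -n/9
((28231 + 25532)*S(-2))*p(4, 1) = ((28231 + 25532)*(-9/2 - 2))*(-1/9*1) = (53763*(-13/2))*(-1/9) = -698919/2*(-1/9) = 232973/6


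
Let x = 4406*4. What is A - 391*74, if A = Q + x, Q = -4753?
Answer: -16063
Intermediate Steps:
x = 17624
A = 12871 (A = -4753 + 17624 = 12871)
A - 391*74 = 12871 - 391*74 = 12871 - 28934 = -16063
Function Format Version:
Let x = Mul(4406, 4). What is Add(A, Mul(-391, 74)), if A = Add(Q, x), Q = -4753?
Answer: -16063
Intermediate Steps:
x = 17624
A = 12871 (A = Add(-4753, 17624) = 12871)
Add(A, Mul(-391, 74)) = Add(12871, Mul(-391, 74)) = Add(12871, -28934) = -16063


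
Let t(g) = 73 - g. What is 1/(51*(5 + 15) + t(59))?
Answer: 1/1034 ≈ 0.00096712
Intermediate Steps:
1/(51*(5 + 15) + t(59)) = 1/(51*(5 + 15) + (73 - 1*59)) = 1/(51*20 + (73 - 59)) = 1/(1020 + 14) = 1/1034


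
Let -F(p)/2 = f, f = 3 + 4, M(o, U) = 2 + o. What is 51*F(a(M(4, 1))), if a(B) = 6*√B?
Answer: -714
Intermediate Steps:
f = 7
F(p) = -14 (F(p) = -2*7 = -14)
51*F(a(M(4, 1))) = 51*(-14) = -714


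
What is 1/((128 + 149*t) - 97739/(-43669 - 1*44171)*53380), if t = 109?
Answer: 4392/3837890415631 ≈ 1.1444e-9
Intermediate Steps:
1/((128 + 149*t) - 97739/(-43669 - 1*44171)*53380) = 1/(((128 + 149*109) - 97739/(-43669 - 1*44171))*53380) = (1/53380)/((128 + 16241) - 97739/(-43669 - 44171)) = (1/53380)/(16369 - 97739/(-87840)) = (1/53380)/(16369 - 97739*(-1/87840)) = (1/53380)/(16369 + 97739/87840) = (1/53380)/(1437950699/87840) = (87840/1437950699)*(1/53380) = 4392/3837890415631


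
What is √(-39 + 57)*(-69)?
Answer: -207*√2 ≈ -292.74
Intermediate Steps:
√(-39 + 57)*(-69) = √18*(-69) = (3*√2)*(-69) = -207*√2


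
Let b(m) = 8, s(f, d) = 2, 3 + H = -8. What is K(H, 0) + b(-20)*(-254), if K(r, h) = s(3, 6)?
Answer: -2030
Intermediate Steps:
H = -11 (H = -3 - 8 = -11)
K(r, h) = 2
K(H, 0) + b(-20)*(-254) = 2 + 8*(-254) = 2 - 2032 = -2030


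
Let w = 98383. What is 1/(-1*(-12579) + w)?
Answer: 1/110962 ≈ 9.0121e-6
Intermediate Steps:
1/(-1*(-12579) + w) = 1/(-1*(-12579) + 98383) = 1/(12579 + 98383) = 1/110962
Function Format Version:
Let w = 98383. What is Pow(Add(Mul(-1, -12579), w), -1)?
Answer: Rational(1, 110962) ≈ 9.0121e-6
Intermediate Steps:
Pow(Add(Mul(-1, -12579), w), -1) = Pow(Add(Mul(-1, -12579), 98383), -1) = Pow(Add(12579, 98383), -1) = Pow(110962, -1) = Rational(1, 110962)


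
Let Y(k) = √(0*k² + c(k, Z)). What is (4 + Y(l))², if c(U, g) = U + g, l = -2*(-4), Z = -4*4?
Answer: 8 + 16*I*√2 ≈ 8.0 + 22.627*I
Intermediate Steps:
Z = -16
l = 8
Y(k) = √(-16 + k) (Y(k) = √(0*k² + (k - 16)) = √(0 + (-16 + k)) = √(-16 + k))
(4 + Y(l))² = (4 + √(-16 + 8))² = (4 + √(-8))² = (4 + 2*I*√2)²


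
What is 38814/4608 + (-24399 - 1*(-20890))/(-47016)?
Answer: 12785059/1504512 ≈ 8.4978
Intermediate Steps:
38814/4608 + (-24399 - 1*(-20890))/(-47016) = 38814*(1/4608) + (-24399 + 20890)*(-1/47016) = 6469/768 - 3509*(-1/47016) = 6469/768 + 3509/47016 = 12785059/1504512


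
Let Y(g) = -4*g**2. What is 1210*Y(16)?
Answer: -1239040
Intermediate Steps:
1210*Y(16) = 1210*(-4*16**2) = 1210*(-4*256) = 1210*(-1024) = -1239040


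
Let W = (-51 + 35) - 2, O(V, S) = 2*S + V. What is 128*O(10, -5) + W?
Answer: -18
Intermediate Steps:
O(V, S) = V + 2*S
W = -18 (W = -16 - 2 = -18)
128*O(10, -5) + W = 128*(10 + 2*(-5)) - 18 = 128*(10 - 10) - 18 = 128*0 - 18 = 0 - 18 = -18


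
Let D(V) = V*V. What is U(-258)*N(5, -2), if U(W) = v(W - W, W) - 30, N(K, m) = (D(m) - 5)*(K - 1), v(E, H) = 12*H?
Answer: 12504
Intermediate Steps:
D(V) = V²
N(K, m) = (-1 + K)*(-5 + m²) (N(K, m) = (m² - 5)*(K - 1) = (-5 + m²)*(-1 + K) = (-1 + K)*(-5 + m²))
U(W) = -30 + 12*W (U(W) = 12*W - 30 = -30 + 12*W)
U(-258)*N(5, -2) = (-30 + 12*(-258))*(5 - 1*(-2)² - 5*5 + 5*(-2)²) = (-30 - 3096)*(5 - 1*4 - 25 + 5*4) = -3126*(5 - 4 - 25 + 20) = -3126*(-4) = 12504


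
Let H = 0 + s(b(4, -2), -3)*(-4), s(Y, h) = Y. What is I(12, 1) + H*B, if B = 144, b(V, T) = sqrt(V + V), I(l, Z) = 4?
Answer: 4 - 1152*sqrt(2) ≈ -1625.2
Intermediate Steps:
b(V, T) = sqrt(2)*sqrt(V) (b(V, T) = sqrt(2*V) = sqrt(2)*sqrt(V))
H = -8*sqrt(2) (H = 0 + (sqrt(2)*sqrt(4))*(-4) = 0 + (sqrt(2)*2)*(-4) = 0 + (2*sqrt(2))*(-4) = 0 - 8*sqrt(2) = -8*sqrt(2) ≈ -11.314)
I(12, 1) + H*B = 4 - 8*sqrt(2)*144 = 4 - 1152*sqrt(2)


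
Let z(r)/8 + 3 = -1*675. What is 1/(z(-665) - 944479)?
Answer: -1/949903 ≈ -1.0527e-6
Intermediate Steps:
z(r) = -5424 (z(r) = -24 + 8*(-1*675) = -24 + 8*(-675) = -24 - 5400 = -5424)
1/(z(-665) - 944479) = 1/(-5424 - 944479) = 1/(-949903) = -1/949903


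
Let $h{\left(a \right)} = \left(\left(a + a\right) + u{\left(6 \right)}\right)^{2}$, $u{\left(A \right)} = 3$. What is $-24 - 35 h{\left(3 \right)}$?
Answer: $-2859$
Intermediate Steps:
$h{\left(a \right)} = \left(3 + 2 a\right)^{2}$ ($h{\left(a \right)} = \left(\left(a + a\right) + 3\right)^{2} = \left(2 a + 3\right)^{2} = \left(3 + 2 a\right)^{2}$)
$-24 - 35 h{\left(3 \right)} = -24 - 35 \left(3 + 2 \cdot 3\right)^{2} = -24 - 35 \left(3 + 6\right)^{2} = -24 - 35 \cdot 9^{2} = -24 - 2835 = -2859$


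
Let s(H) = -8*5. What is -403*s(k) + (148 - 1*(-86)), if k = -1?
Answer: 16354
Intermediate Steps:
s(H) = -40
-403*s(k) + (148 - 1*(-86)) = -403*(-40) + (148 - 1*(-86)) = 16120 + (148 + 86) = 16120 + 234 = 16354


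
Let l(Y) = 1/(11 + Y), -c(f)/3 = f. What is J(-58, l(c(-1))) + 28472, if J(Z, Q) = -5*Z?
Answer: 28762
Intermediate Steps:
c(f) = -3*f
J(-58, l(c(-1))) + 28472 = -5*(-58) + 28472 = 290 + 28472 = 28762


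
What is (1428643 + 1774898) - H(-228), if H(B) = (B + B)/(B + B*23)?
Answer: 38442491/12 ≈ 3.2035e+6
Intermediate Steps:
H(B) = 1/12 (H(B) = (2*B)/(B + 23*B) = (2*B)/((24*B)) = (2*B)*(1/(24*B)) = 1/12)
(1428643 + 1774898) - H(-228) = (1428643 + 1774898) - 1*1/12 = 3203541 - 1/12 = 38442491/12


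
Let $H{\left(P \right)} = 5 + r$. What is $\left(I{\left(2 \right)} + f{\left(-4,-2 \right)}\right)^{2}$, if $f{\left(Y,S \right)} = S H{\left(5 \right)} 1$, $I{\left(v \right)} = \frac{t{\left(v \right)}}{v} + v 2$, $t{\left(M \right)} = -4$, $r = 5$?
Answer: $324$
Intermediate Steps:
$H{\left(P \right)} = 10$ ($H{\left(P \right)} = 5 + 5 = 10$)
$I{\left(v \right)} = - \frac{4}{v} + 2 v$ ($I{\left(v \right)} = - \frac{4}{v} + v 2 = - \frac{4}{v} + 2 v$)
$f{\left(Y,S \right)} = 10 S$ ($f{\left(Y,S \right)} = S 10 \cdot 1 = 10 S 1 = 10 S$)
$\left(I{\left(2 \right)} + f{\left(-4,-2 \right)}\right)^{2} = \left(\left(- \frac{4}{2} + 2 \cdot 2\right) + 10 \left(-2\right)\right)^{2} = \left(\left(\left(-4\right) \frac{1}{2} + 4\right) - 20\right)^{2} = \left(\left(-2 + 4\right) - 20\right)^{2} = \left(2 - 20\right)^{2} = \left(-18\right)^{2} = 324$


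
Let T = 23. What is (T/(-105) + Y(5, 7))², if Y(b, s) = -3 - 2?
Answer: 300304/11025 ≈ 27.238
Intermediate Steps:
Y(b, s) = -5
(T/(-105) + Y(5, 7))² = (23/(-105) - 5)² = (23*(-1/105) - 5)² = (-23/105 - 5)² = (-548/105)² = 300304/11025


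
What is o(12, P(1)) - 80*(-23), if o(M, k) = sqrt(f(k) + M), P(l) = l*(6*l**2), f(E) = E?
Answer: 1840 + 3*sqrt(2) ≈ 1844.2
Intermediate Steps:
P(l) = 6*l**3
o(M, k) = sqrt(M + k) (o(M, k) = sqrt(k + M) = sqrt(M + k))
o(12, P(1)) - 80*(-23) = sqrt(12 + 6*1**3) - 80*(-23) = sqrt(12 + 6*1) + 1840 = sqrt(12 + 6) + 1840 = sqrt(18) + 1840 = 3*sqrt(2) + 1840 = 1840 + 3*sqrt(2)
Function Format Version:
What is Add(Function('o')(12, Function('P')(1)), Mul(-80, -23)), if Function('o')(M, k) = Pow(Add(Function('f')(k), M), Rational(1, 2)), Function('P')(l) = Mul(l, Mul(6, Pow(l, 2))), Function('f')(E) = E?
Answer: Add(1840, Mul(3, Pow(2, Rational(1, 2)))) ≈ 1844.2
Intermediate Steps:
Function('P')(l) = Mul(6, Pow(l, 3))
Function('o')(M, k) = Pow(Add(M, k), Rational(1, 2)) (Function('o')(M, k) = Pow(Add(k, M), Rational(1, 2)) = Pow(Add(M, k), Rational(1, 2)))
Add(Function('o')(12, Function('P')(1)), Mul(-80, -23)) = Add(Pow(Add(12, Mul(6, Pow(1, 3))), Rational(1, 2)), Mul(-80, -23)) = Add(Pow(Add(12, Mul(6, 1)), Rational(1, 2)), 1840) = Add(Pow(Add(12, 6), Rational(1, 2)), 1840) = Add(Pow(18, Rational(1, 2)), 1840) = Add(Mul(3, Pow(2, Rational(1, 2))), 1840) = Add(1840, Mul(3, Pow(2, Rational(1, 2))))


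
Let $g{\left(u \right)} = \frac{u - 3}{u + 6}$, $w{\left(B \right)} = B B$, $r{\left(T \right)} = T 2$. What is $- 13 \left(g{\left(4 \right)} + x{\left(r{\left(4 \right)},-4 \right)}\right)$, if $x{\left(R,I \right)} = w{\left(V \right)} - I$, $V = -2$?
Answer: $- \frac{1053}{10} \approx -105.3$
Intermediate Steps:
$r{\left(T \right)} = 2 T$
$w{\left(B \right)} = B^{2}$
$g{\left(u \right)} = \frac{-3 + u}{6 + u}$
$x{\left(R,I \right)} = 4 - I$ ($x{\left(R,I \right)} = \left(-2\right)^{2} - I = 4 - I$)
$- 13 \left(g{\left(4 \right)} + x{\left(r{\left(4 \right)},-4 \right)}\right) = - 13 \left(\frac{-3 + 4}{6 + 4} + \left(4 - -4\right)\right) = - 13 \left(\frac{1}{10} \cdot 1 + \left(4 + 4\right)\right) = - 13 \left(\frac{1}{10} \cdot 1 + 8\right) = - 13 \left(\frac{1}{10} + 8\right) = \left(-13\right) \frac{81}{10} = - \frac{1053}{10}$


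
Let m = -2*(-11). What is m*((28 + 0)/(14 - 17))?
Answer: -616/3 ≈ -205.33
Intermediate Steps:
m = 22
m*((28 + 0)/(14 - 17)) = 22*((28 + 0)/(14 - 17)) = 22*(28/(-3)) = 22*(28*(-1/3)) = 22*(-28/3) = -616/3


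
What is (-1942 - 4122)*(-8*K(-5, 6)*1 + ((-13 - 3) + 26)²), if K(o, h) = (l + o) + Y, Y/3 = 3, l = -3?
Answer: -557888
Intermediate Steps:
Y = 9 (Y = 3*3 = 9)
K(o, h) = 6 + o (K(o, h) = (-3 + o) + 9 = 6 + o)
(-1942 - 4122)*(-8*K(-5, 6)*1 + ((-13 - 3) + 26)²) = (-1942 - 4122)*(-8*(6 - 5)*1 + ((-13 - 3) + 26)²) = -6064*(-8*1*1 + (-16 + 26)²) = -6064*(-8*1 + 10²) = -6064*(-8 + 100) = -6064*92 = -557888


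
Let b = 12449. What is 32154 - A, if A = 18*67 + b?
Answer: 18499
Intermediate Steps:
A = 13655 (A = 18*67 + 12449 = 1206 + 12449 = 13655)
32154 - A = 32154 - 1*13655 = 32154 - 13655 = 18499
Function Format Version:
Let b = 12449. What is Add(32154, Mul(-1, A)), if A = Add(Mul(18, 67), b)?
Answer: 18499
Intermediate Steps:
A = 13655 (A = Add(Mul(18, 67), 12449) = Add(1206, 12449) = 13655)
Add(32154, Mul(-1, A)) = Add(32154, Mul(-1, 13655)) = Add(32154, -13655) = 18499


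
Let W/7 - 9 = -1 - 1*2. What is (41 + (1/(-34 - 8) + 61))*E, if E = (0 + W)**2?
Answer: 179886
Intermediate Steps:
W = 42 (W = 63 + 7*(-1 - 1*2) = 63 + 7*(-1 - 2) = 63 + 7*(-3) = 63 - 21 = 42)
E = 1764 (E = (0 + 42)**2 = 42**2 = 1764)
(41 + (1/(-34 - 8) + 61))*E = (41 + (1/(-34 - 8) + 61))*1764 = (41 + (1/(-42) + 61))*1764 = (41 + (-1/42 + 61))*1764 = (41 + 2561/42)*1764 = (4283/42)*1764 = 179886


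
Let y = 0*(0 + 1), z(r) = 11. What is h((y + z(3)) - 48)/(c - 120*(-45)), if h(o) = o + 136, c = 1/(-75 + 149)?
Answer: 7326/399601 ≈ 0.018333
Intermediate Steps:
c = 1/74 ≈ 0.013514
y = 0 (y = 0*1 = 0)
h(o) = 136 + o
h((y + z(3)) - 48)/(c - 120*(-45)) = (136 + ((0 + 11) - 48))/(1/74 - 120*(-45)) = (136 + (11 - 48))/(1/74 + 5400) = (136 - 37)/(399601/74) = 99*(74/399601) = 7326/399601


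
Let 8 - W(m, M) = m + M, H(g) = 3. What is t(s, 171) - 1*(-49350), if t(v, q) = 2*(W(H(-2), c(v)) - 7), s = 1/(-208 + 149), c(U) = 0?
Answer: 49346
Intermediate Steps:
s = -1/59 (s = 1/(-59) = -1/59 ≈ -0.016949)
W(m, M) = 8 - M - m (W(m, M) = 8 - (m + M) = 8 - (M + m) = 8 + (-M - m) = 8 - M - m)
t(v, q) = -4 (t(v, q) = 2*((8 - 1*0 - 1*3) - 7) = 2*((8 + 0 - 3) - 7) = 2*(5 - 7) = 2*(-2) = -4)
t(s, 171) - 1*(-49350) = -4 - 1*(-49350) = -4 + 49350 = 49346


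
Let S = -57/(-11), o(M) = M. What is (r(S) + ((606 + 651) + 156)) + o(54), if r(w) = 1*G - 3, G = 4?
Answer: 1468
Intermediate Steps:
S = 57/11 (S = -57*(-1/11) = 57/11 ≈ 5.1818)
r(w) = 1 (r(w) = 1*4 - 3 = 4 - 3 = 1)
(r(S) + ((606 + 651) + 156)) + o(54) = (1 + ((606 + 651) + 156)) + 54 = (1 + (1257 + 156)) + 54 = (1 + 1413) + 54 = 1414 + 54 = 1468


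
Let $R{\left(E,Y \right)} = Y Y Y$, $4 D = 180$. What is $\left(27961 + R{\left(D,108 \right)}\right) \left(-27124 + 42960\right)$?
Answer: $20391589628$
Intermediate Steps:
$D = 45$ ($D = \frac{1}{4} \cdot 180 = 45$)
$R{\left(E,Y \right)} = Y^{3}$ ($R{\left(E,Y \right)} = Y^{2} Y = Y^{3}$)
$\left(27961 + R{\left(D,108 \right)}\right) \left(-27124 + 42960\right) = \left(27961 + 108^{3}\right) \left(-27124 + 42960\right) = \left(27961 + 1259712\right) 15836 = 1287673 \cdot 15836 = 20391589628$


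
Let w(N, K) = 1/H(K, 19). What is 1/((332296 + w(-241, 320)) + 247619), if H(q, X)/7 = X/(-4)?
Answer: 133/77128691 ≈ 1.7244e-6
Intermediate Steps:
H(q, X) = -7*X/4 (H(q, X) = 7*(X/(-4)) = 7*(X*(-1/4)) = 7*(-X/4) = -7*X/4)
w(N, K) = -4/133 (w(N, K) = 1/(-7/4*19) = 1/(-133/4) = -4/133)
1/((332296 + w(-241, 320)) + 247619) = 1/((332296 - 4/133) + 247619) = 1/(44195364/133 + 247619) = 1/(77128691/133) = 133/77128691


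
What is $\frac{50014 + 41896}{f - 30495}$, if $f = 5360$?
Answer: $- \frac{18382}{5027} \approx -3.6567$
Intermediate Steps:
$\frac{50014 + 41896}{f - 30495} = \frac{50014 + 41896}{5360 - 30495} = \frac{91910}{-25135} = 91910 \left(- \frac{1}{25135}\right) = - \frac{18382}{5027}$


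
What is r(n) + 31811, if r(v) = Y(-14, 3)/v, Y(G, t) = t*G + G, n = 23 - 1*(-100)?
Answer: 3912697/123 ≈ 31811.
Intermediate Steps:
n = 123 (n = 23 + 100 = 123)
Y(G, t) = G + G*t (Y(G, t) = G*t + G = G + G*t)
r(v) = -56/v (r(v) = (-14*(1 + 3))/v = (-14*4)/v = -56/v)
r(n) + 31811 = -56/123 + 31811 = 3912697/123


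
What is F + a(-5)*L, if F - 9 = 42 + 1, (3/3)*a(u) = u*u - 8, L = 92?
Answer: 1616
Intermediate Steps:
a(u) = -8 + u² (a(u) = u*u - 8 = u² - 8 = -8 + u²)
F = 52 (F = 9 + (42 + 1) = 9 + 43 = 52)
F + a(-5)*L = 52 + (-8 + (-5)²)*92 = 52 + (-8 + 25)*92 = 52 + 17*92 = 52 + 1564 = 1616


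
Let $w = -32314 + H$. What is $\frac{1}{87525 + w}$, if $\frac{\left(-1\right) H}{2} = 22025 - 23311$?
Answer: $\frac{1}{57783} \approx 1.7306 \cdot 10^{-5}$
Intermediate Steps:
$H = 2572$ ($H = - 2 \left(22025 - 23311\right) = \left(-2\right) \left(-1286\right) = 2572$)
$w = -29742$ ($w = -32314 + 2572 = -29742$)
$\frac{1}{87525 + w} = \frac{1}{87525 - 29742} = \frac{1}{57783}$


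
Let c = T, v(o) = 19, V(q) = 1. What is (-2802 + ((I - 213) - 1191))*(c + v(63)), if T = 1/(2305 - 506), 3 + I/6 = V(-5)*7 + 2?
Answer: -142538940/1799 ≈ -79232.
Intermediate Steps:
I = 36 (I = -18 + 6*(1*7 + 2) = -18 + 6*(7 + 2) = -18 + 6*9 = -18 + 54 = 36)
T = 1/1799 ≈ 0.00055586
c = 1/1799 ≈ 0.00055586
(-2802 + ((I - 213) - 1191))*(c + v(63)) = (-2802 + ((36 - 213) - 1191))*(1/1799 + 19) = (-2802 + (-177 - 1191))*(34182/1799) = (-2802 - 1368)*(34182/1799) = -4170*34182/1799 = -142538940/1799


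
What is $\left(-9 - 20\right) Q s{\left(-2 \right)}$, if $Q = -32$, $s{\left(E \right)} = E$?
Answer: $-1856$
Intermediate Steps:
$\left(-9 - 20\right) Q s{\left(-2 \right)} = \left(-9 - 20\right) \left(-32\right) \left(-2\right) = \left(-29\right) \left(-32\right) \left(-2\right) = 928 \left(-2\right) = -1856$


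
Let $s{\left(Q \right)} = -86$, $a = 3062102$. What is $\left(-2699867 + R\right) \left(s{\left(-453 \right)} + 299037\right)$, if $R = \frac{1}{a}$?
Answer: $- \frac{2471508077850585783}{3062102} \approx -8.0713 \cdot 10^{11}$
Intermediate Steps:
$R = \frac{1}{3062102} \approx 3.2657 \cdot 10^{-7}$
$\left(-2699867 + R\right) \left(s{\left(-453 \right)} + 299037\right) = \left(-2699867 + \frac{1}{3062102}\right) \left(-86 + 299037\right) = \left(- \frac{8267268140433}{3062102}\right) 298951 = - \frac{2471508077850585783}{3062102}$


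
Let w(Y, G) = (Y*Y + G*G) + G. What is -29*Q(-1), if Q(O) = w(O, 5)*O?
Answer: 899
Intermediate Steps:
w(Y, G) = G + G**2 + Y**2 (w(Y, G) = (Y**2 + G**2) + G = (G**2 + Y**2) + G = G + G**2 + Y**2)
Q(O) = O*(30 + O**2) (Q(O) = (5 + 5**2 + O**2)*O = (5 + 25 + O**2)*O = (30 + O**2)*O = O*(30 + O**2))
-29*Q(-1) = -(-29)*(30 + (-1)**2) = -(-29)*(30 + 1) = -(-29)*31 = -29*(-31) = 899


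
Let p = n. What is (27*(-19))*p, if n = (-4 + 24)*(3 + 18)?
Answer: -215460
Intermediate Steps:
n = 420 (n = 20*21 = 420)
p = 420
(27*(-19))*p = (27*(-19))*420 = -513*420 = -215460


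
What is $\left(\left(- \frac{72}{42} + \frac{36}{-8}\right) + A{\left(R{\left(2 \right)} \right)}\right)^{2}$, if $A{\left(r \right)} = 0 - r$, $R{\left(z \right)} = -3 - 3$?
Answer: $\frac{9}{196} \approx 0.045918$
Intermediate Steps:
$R{\left(z \right)} = -6$
$A{\left(r \right)} = - r$
$\left(\left(- \frac{72}{42} + \frac{36}{-8}\right) + A{\left(R{\left(2 \right)} \right)}\right)^{2} = \left(\left(- \frac{72}{42} + \frac{36}{-8}\right) - -6\right)^{2} = \left(\left(\left(-72\right) \frac{1}{42} + 36 \left(- \frac{1}{8}\right)\right) + 6\right)^{2} = \left(\left(- \frac{12}{7} - \frac{9}{2}\right) + 6\right)^{2} = \left(- \frac{87}{14} + 6\right)^{2} = \left(- \frac{3}{14}\right)^{2} = \frac{9}{196}$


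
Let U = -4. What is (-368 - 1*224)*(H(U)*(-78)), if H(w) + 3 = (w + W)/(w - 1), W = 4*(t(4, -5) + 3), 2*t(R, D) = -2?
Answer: -877344/5 ≈ -1.7547e+5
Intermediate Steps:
t(R, D) = -1 (t(R, D) = (½)*(-2) = -1)
W = 8 (W = 4*(-1 + 3) = 4*2 = 8)
H(w) = -3 + (8 + w)/(-1 + w) (H(w) = -3 + (w + 8)/(w - 1) = -3 + (8 + w)/(-1 + w))
(-368 - 1*224)*(H(U)*(-78)) = (-368 - 1*224)*(((11 - 2*(-4))/(-1 - 4))*(-78)) = (-368 - 224)*(((11 + 8)/(-5))*(-78)) = -592*(-⅕*19)*(-78) = -(-11248)*(-78)/5 = -592*1482/5 = -877344/5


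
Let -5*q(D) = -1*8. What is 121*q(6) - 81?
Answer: 563/5 ≈ 112.60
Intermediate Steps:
q(D) = 8/5 (q(D) = -(-1)*8/5 = -1/5*(-8) = 8/5)
121*q(6) - 81 = 121*(8/5) - 81 = 968/5 - 81 = 563/5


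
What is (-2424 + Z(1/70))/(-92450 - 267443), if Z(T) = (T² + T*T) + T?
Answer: 2969382/440868925 ≈ 0.0067353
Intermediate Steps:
Z(T) = T + 2*T² (Z(T) = (T² + T²) + T = 2*T² + T = T + 2*T²)
(-2424 + Z(1/70))/(-92450 - 267443) = (-2424 + (1 + 2/70)/70)/(-92450 - 267443) = (-2424 + (1 + 2*(1/70))/70)/(-359893) = (-2424 + (1 + 1/35)/70)*(-1/359893) = (-2424 + (1/70)*(36/35))*(-1/359893) = (-2424 + 18/1225)*(-1/359893) = -2969382/1225*(-1/359893) = 2969382/440868925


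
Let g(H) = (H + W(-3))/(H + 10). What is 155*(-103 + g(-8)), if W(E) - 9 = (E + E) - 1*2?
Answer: -33015/2 ≈ -16508.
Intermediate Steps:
W(E) = 7 + 2*E (W(E) = 9 + ((E + E) - 1*2) = 9 + (2*E - 2) = 9 + (-2 + 2*E) = 7 + 2*E)
g(H) = (1 + H)/(10 + H) (g(H) = (H + (7 + 2*(-3)))/(H + 10) = (H + (7 - 6))/(10 + H) = (H + 1)/(10 + H) = (1 + H)/(10 + H))
155*(-103 + g(-8)) = 155*(-103 + (1 - 8)/(10 - 8)) = 155*(-103 - 7/2) = 155*(-213/2) = -33015/2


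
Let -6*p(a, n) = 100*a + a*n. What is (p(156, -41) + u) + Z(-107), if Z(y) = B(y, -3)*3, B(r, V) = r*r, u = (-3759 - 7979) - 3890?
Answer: 17185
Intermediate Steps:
p(a, n) = -50*a/3 - a*n/6 (p(a, n) = -(100*a + a*n)/6 = -50*a/3 - a*n/6)
u = -15628 (u = -11738 - 3890 = -15628)
B(r, V) = r²
Z(y) = 3*y² (Z(y) = y²*3 = 3*y²)
(p(156, -41) + u) + Z(-107) = (-⅙*156*(100 - 41) - 15628) + 3*(-107)² = (-⅙*156*59 - 15628) + 3*11449 = (-1534 - 15628) + 34347 = -17162 + 34347 = 17185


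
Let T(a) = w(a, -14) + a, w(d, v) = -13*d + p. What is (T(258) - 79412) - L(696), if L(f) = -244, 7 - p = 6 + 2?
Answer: -82265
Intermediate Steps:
p = -1 (p = 7 - (6 + 2) = 7 - 1*8 = 7 - 8 = -1)
w(d, v) = -1 - 13*d (w(d, v) = -13*d - 1 = -1 - 13*d)
T(a) = -1 - 12*a (T(a) = (-1 - 13*a) + a = -1 - 12*a)
(T(258) - 79412) - L(696) = ((-1 - 12*258) - 79412) - 1*(-244) = ((-1 - 3096) - 79412) + 244 = (-3097 - 79412) + 244 = -82509 + 244 = -82265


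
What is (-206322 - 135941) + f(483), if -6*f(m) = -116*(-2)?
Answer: -1026905/3 ≈ -3.4230e+5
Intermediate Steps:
f(m) = -116/3 (f(m) = -(-58)*(-2)/3 = -⅙*232 = -116/3)
(-206322 - 135941) + f(483) = (-206322 - 135941) - 116/3 = -342263 - 116/3 = -1026905/3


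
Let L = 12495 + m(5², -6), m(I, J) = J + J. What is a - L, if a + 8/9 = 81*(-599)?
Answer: -549026/9 ≈ -61003.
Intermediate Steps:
m(I, J) = 2*J
a = -436679/9 (a = -8/9 + 81*(-599) = -8/9 - 48519 = -436679/9 ≈ -48520.)
L = 12483 (L = 12495 + 2*(-6) = 12495 - 12 = 12483)
a - L = -436679/9 - 1*12483 = -436679/9 - 12483 = -549026/9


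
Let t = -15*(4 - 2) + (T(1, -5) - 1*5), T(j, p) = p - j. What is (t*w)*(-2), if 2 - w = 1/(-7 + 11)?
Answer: 287/2 ≈ 143.50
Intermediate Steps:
w = 7/4 (w = 2 - 1/(-7 + 11) = 2 - 1/4 = 2 - 1*¼ = 2 - ¼ = 7/4 ≈ 1.7500)
t = -41 (t = -15*(4 - 2) + ((-5 - 1*1) - 1*5) = -15*2 + ((-5 - 1) - 5) = -5*6 + (-6 - 5) = -30 - 11 = -41)
(t*w)*(-2) = -41*7/4*(-2) = -287/4*(-2) = 287/2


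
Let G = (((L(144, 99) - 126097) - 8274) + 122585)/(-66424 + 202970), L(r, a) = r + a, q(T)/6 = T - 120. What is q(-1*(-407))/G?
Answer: -33590316/1649 ≈ -20370.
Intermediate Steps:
q(T) = -720 + 6*T (q(T) = 6*(T - 120) = 6*(-120 + T) = -720 + 6*T)
L(r, a) = a + r
G = -11543/136546 (G = ((((99 + 144) - 126097) - 8274) + 122585)/(-66424 + 202970) = (((243 - 126097) - 8274) + 122585)/136546 = ((-125854 - 8274) + 122585)*(1/136546) = (-134128 + 122585)*(1/136546) = -11543*1/136546 = -11543/136546 ≈ -0.084536)
q(-1*(-407))/G = (-720 + 6*(-1*(-407)))/(-11543/136546) = (-720 + 6*407)*(-136546/11543) = (-720 + 2442)*(-136546/11543) = 1722*(-136546/11543) = -33590316/1649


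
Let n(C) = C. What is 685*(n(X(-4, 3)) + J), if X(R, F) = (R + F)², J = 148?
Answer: 102065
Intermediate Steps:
X(R, F) = (F + R)²
685*(n(X(-4, 3)) + J) = 685*((3 - 4)² + 148) = 685*((-1)² + 148) = 685*(1 + 148) = 685*149 = 102065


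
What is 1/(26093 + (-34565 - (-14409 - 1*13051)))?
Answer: 1/18988 ≈ 5.2665e-5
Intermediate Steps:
1/(26093 + (-34565 - (-14409 - 1*13051))) = 1/(26093 + (-34565 - (-14409 - 13051))) = 1/(26093 + (-34565 - 1*(-27460))) = 1/(26093 + (-34565 + 27460)) = 1/(26093 - 7105) = 1/18988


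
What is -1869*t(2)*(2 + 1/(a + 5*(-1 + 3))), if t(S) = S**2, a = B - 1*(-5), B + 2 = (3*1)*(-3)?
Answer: -16821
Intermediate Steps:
B = -11 (B = -2 + (3*1)*(-3) = -2 + 3*(-3) = -2 - 9 = -11)
a = -6 (a = -11 - 1*(-5) = -11 + 5 = -6)
-1869*t(2)*(2 + 1/(a + 5*(-1 + 3))) = -1869*2**2*(2 + 1/(-6 + 5*(-1 + 3))) = -7476*(2 + 1/(-6 + 5*2)) = -7476*(2 + 1/(-6 + 10)) = -7476*(2 + 1/4) = -7476*9/4 = -1869*9 = -16821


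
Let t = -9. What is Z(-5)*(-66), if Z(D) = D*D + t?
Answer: -1056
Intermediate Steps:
Z(D) = -9 + D**2 (Z(D) = D*D - 9 = D**2 - 9 = -9 + D**2)
Z(-5)*(-66) = (-9 + (-5)**2)*(-66) = (-9 + 25)*(-66) = 16*(-66) = -1056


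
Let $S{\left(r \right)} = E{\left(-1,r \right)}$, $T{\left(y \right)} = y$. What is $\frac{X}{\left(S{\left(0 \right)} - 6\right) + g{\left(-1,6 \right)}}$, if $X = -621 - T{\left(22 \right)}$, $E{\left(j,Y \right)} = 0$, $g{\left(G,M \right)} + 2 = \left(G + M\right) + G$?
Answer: $\frac{643}{4} \approx 160.75$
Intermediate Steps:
$g{\left(G,M \right)} = -2 + M + 2 G$ ($g{\left(G,M \right)} = -2 + \left(\left(G + M\right) + G\right) = -2 + \left(M + 2 G\right) = -2 + M + 2 G$)
$S{\left(r \right)} = 0$
$X = -643$ ($X = -621 - 22 = -643$)
$\frac{X}{\left(S{\left(0 \right)} - 6\right) + g{\left(-1,6 \right)}} = - \frac{643}{\left(0 - 6\right) + \left(-2 + 6 + 2 \left(-1\right)\right)} = - \frac{643}{-6 - -2} = - \frac{643}{-6 + 2} = - \frac{643}{-4} = \left(-643\right) \left(- \frac{1}{4}\right) = \frac{643}{4}$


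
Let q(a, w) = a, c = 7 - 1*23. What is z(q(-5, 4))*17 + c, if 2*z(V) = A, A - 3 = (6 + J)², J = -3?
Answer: 86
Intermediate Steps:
c = -16 (c = 7 - 23 = -16)
A = 12 (A = 3 + (6 - 3)² = 3 + 3² = 3 + 9 = 12)
z(V) = 6 (z(V) = (½)*12 = 6)
z(q(-5, 4))*17 + c = 6*17 - 16 = 102 - 16 = 86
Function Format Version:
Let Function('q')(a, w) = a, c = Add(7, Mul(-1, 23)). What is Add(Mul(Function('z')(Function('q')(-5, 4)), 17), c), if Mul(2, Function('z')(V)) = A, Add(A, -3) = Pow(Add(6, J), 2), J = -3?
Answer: 86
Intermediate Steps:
c = -16 (c = Add(7, -23) = -16)
A = 12 (A = Add(3, Pow(Add(6, -3), 2)) = Add(3, Pow(3, 2)) = Add(3, 9) = 12)
Function('z')(V) = 6 (Function('z')(V) = Mul(Rational(1, 2), 12) = 6)
Add(Mul(Function('z')(Function('q')(-5, 4)), 17), c) = Add(Mul(6, 17), -16) = Add(102, -16) = 86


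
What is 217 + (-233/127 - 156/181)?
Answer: 4926194/22987 ≈ 214.30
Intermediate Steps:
217 + (-233/127 - 156/181) = 217 - 61985/22987 = 4926194/22987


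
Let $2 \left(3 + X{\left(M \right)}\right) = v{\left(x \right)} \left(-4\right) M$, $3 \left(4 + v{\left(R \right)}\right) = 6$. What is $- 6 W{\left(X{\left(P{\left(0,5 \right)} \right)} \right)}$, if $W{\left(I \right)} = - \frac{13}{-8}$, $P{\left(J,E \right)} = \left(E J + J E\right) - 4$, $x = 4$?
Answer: $- \frac{39}{4} \approx -9.75$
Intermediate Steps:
$v{\left(R \right)} = -2$ ($v{\left(R \right)} = -4 + \frac{1}{3} \cdot 6 = -4 + 2 = -2$)
$P{\left(J,E \right)} = -4 + 2 E J$ ($P{\left(J,E \right)} = \left(E J + E J\right) - 4 = 2 E J - 4 = -4 + 2 E J$)
$X{\left(M \right)} = -3 + 4 M$ ($X{\left(M \right)} = -3 + \frac{\left(-2\right) \left(-4\right) M}{2} = -3 + \frac{8 M}{2} = -3 + 4 M$)
$W{\left(I \right)} = \frac{13}{8}$ ($W{\left(I \right)} = \left(-13\right) \left(- \frac{1}{8}\right) = \frac{13}{8}$)
$- 6 W{\left(X{\left(P{\left(0,5 \right)} \right)} \right)} = \left(-6\right) \frac{13}{8} = - \frac{39}{4}$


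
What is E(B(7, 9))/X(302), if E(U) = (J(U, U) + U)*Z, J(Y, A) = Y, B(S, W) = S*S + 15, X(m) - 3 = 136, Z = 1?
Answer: 128/139 ≈ 0.92086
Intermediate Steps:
X(m) = 139 (X(m) = 3 + 136 = 139)
B(S, W) = 15 + S² (B(S, W) = S² + 15 = 15 + S²)
E(U) = 2*U (E(U) = (U + U)*1 = (2*U)*1 = 2*U)
E(B(7, 9))/X(302) = (2*(15 + 7²))/139 = (2*(15 + 49))*(1/139) = (2*64)*(1/139) = 128*(1/139) = 128/139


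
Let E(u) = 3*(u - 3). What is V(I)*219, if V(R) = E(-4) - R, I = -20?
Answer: -219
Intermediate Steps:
E(u) = -9 + 3*u (E(u) = 3*(-3 + u) = -9 + 3*u)
V(R) = -21 - R (V(R) = (-9 + 3*(-4)) - R = (-9 - 12) - R = -21 - R)
V(I)*219 = (-21 - 1*(-20))*219 = (-21 + 20)*219 = -1*219 = -219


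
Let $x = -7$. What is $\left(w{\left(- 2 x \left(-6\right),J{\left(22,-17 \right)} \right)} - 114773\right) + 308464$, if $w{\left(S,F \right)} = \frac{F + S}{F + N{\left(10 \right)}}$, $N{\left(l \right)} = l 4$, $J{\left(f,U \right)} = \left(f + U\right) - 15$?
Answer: $\frac{2905318}{15} \approx 1.9369 \cdot 10^{5}$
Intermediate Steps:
$J{\left(f,U \right)} = -15 + U + f$ ($J{\left(f,U \right)} = \left(U + f\right) - 15 = -15 + U + f$)
$N{\left(l \right)} = 4 l$
$w{\left(S,F \right)} = \frac{F + S}{40 + F}$ ($w{\left(S,F \right)} = \frac{F + S}{F + 4 \cdot 10} = \frac{F + S}{F + 40} = \frac{F + S}{40 + F}$)
$\left(w{\left(- 2 x \left(-6\right),J{\left(22,-17 \right)} \right)} - 114773\right) + 308464 = \left(\frac{\left(-15 - 17 + 22\right) + \left(-2\right) \left(-7\right) \left(-6\right)}{40 - 10} - 114773\right) + 308464 = \left(\frac{-10 + 14 \left(-6\right)}{40 - 10} - 114773\right) + 308464 = \left(\frac{-10 - 84}{30} - 114773\right) + 308464 = \left(\frac{1}{30} \left(-94\right) - 114773\right) + 308464 = \left(- \frac{47}{15} - 114773\right) + 308464 = - \frac{1721642}{15} + 308464 = \frac{2905318}{15}$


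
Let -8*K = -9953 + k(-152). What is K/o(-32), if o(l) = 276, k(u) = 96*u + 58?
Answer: 24487/2208 ≈ 11.090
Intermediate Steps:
k(u) = 58 + 96*u
K = 24487/8 (K = -(-9953 + (58 + 96*(-152)))/8 = -(-9953 + (58 - 14592))/8 = -(-9953 - 14534)/8 = -⅛*(-24487) = 24487/8 ≈ 3060.9)
K/o(-32) = (24487/8)/276 = (24487/8)*(1/276) = 24487/2208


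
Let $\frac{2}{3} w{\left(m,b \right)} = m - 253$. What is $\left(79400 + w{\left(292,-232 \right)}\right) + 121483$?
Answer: $\frac{401883}{2} \approx 2.0094 \cdot 10^{5}$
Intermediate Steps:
$w{\left(m,b \right)} = - \frac{759}{2} + \frac{3 m}{2}$ ($w{\left(m,b \right)} = \frac{3 \left(m - 253\right)}{2} = \frac{3 \left(-253 + m\right)}{2} = - \frac{759}{2} + \frac{3 m}{2}$)
$\left(79400 + w{\left(292,-232 \right)}\right) + 121483 = \left(79400 + \left(- \frac{759}{2} + \frac{3}{2} \cdot 292\right)\right) + 121483 = \left(79400 + \left(- \frac{759}{2} + 438\right)\right) + 121483 = \left(79400 + \frac{117}{2}\right) + 121483 = \frac{158917}{2} + 121483 = \frac{401883}{2}$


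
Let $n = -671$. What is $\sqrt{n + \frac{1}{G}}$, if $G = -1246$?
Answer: $\frac{i \sqrt{1041739482}}{1246} \approx 25.904 i$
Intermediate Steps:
$\sqrt{n + \frac{1}{G}} = \sqrt{-671 + \frac{1}{-1246}} = \sqrt{-671 - \frac{1}{1246}} = \sqrt{- \frac{836067}{1246}} = \frac{i \sqrt{1041739482}}{1246}$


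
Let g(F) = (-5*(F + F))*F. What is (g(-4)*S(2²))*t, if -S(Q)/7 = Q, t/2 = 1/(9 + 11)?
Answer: 448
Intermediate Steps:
t = ⅒ (t = 2/(9 + 11) = 2/20 = 2*(1/20) = ⅒ ≈ 0.10000)
S(Q) = -7*Q
g(F) = -10*F² (g(F) = (-10*F)*F = -10*F²)
(g(-4)*S(2²))*t = ((-10*(-4)²)*(-7*2²))*(⅒) = ((-10*16)*(-7*4))*(⅒) = -160*(-28)*(⅒) = 4480*(⅒) = 448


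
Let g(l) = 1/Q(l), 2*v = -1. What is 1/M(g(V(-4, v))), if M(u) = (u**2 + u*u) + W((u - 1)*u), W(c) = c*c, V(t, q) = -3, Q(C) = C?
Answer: 81/34 ≈ 2.3824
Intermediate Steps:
v = -1/2 (v = (1/2)*(-1) = -1/2 ≈ -0.50000)
g(l) = 1/l
W(c) = c**2
M(u) = 2*u**2 + u**2*(-1 + u)**2 (M(u) = (u**2 + u*u) + ((u - 1)*u)**2 = (u**2 + u**2) + ((-1 + u)*u)**2 = 2*u**2 + (u*(-1 + u))**2 = 2*u**2 + u**2*(-1 + u)**2)
1/M(g(V(-4, v))) = 1/((1/(-3))**2*(2 + (-1 + 1/(-3))**2)) = 1/((-1/3)**2*(2 + (-1 - 1/3)**2)) = 1/((2 + (-4/3)**2)/9) = 1/((2 + 16/9)/9) = 1/((1/9)*(34/9)) = 1/(34/81) = 81/34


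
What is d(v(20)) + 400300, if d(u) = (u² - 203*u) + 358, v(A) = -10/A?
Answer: 1603039/4 ≈ 4.0076e+5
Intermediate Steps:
d(u) = 358 + u² - 203*u
d(v(20)) + 400300 = (358 + (-10/20)² - (-2030)/20) + 400300 = (358 + (-10*1/20)² - (-2030)/20) + 400300 = (358 + (-½)² - 203*(-½)) + 400300 = (358 + ¼ + 203/2) + 400300 = 1839/4 + 400300 = 1603039/4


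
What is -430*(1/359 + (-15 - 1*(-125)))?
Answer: -16981130/359 ≈ -47301.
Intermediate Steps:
-430*(1/359 + (-15 - 1*(-125))) = -430*(1/359 + (-15 + 125)) = -430*(1/359 + 110) = -430*39491/359 = -16981130/359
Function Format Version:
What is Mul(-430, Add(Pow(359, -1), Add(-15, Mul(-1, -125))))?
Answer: Rational(-16981130, 359) ≈ -47301.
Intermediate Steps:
Mul(-430, Add(Pow(359, -1), Add(-15, Mul(-1, -125)))) = Mul(-430, Add(Rational(1, 359), Add(-15, 125))) = Mul(-430, Add(Rational(1, 359), 110)) = Mul(-430, Rational(39491, 359)) = Rational(-16981130, 359)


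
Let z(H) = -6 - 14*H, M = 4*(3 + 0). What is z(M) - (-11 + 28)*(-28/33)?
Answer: -5266/33 ≈ -159.58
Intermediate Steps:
M = 12 (M = 4*3 = 12)
z(M) - (-11 + 28)*(-28/33) = (-6 - 14*12) - (-11 + 28)*(-28/33) = (-6 - 168) - 17*(-28*1/33) = -174 - 17*(-28)/33 = -174 - 1*(-476/33) = -174 + 476/33 = -5266/33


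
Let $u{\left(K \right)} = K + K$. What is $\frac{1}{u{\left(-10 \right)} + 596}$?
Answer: $\frac{1}{576} \approx 0.0017361$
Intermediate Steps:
$u{\left(K \right)} = 2 K$
$\frac{1}{u{\left(-10 \right)} + 596} = \frac{1}{2 \left(-10\right) + 596} = \frac{1}{-20 + 596} = \frac{1}{576}$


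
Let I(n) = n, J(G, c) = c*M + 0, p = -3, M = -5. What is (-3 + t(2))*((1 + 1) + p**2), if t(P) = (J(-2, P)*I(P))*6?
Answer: -1353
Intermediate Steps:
J(G, c) = -5*c (J(G, c) = c*(-5) + 0 = -5*c + 0 = -5*c)
t(P) = -30*P**2 (t(P) = ((-5*P)*P)*6 = -5*P**2*6 = -30*P**2)
(-3 + t(2))*((1 + 1) + p**2) = (-3 - 30*2**2)*((1 + 1) + (-3)**2) = (-3 - 30*4)*(2 + 9) = (-3 - 120)*11 = -123*11 = -1353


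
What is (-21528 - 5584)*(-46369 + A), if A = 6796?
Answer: 1072903176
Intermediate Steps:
(-21528 - 5584)*(-46369 + A) = (-21528 - 5584)*(-46369 + 6796) = -27112*(-39573) = 1072903176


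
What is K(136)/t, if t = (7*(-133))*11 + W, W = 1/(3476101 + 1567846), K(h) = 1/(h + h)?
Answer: -5043947/14050176653472 ≈ -3.5900e-7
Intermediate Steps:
K(h) = 1/(2*h)
W = 1/5043947 ≈ 1.9826e-7
t = -51655061226/5043947 (t = (7*(-133))*11 + 1/5043947 = -931*11 + 1/5043947 = -10241 + 1/5043947 = -51655061226/5043947 ≈ -10241.)
K(136)/t = ((½)/136)/(-51655061226/5043947) = ((½)*(1/136))*(-5043947/51655061226) = (1/272)*(-5043947/51655061226) = -5043947/14050176653472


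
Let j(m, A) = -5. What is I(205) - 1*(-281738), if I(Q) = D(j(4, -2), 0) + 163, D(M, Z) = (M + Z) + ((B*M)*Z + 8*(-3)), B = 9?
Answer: 281872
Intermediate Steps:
D(M, Z) = -24 + M + Z + 9*M*Z (D(M, Z) = (M + Z) + ((9*M)*Z + 8*(-3)) = (M + Z) + (9*M*Z - 24) = (M + Z) + (-24 + 9*M*Z) = -24 + M + Z + 9*M*Z)
I(Q) = 134 (I(Q) = (-24 - 5 + 0 + 9*(-5)*0) + 163 = (-24 - 5 + 0 + 0) + 163 = -29 + 163 = 134)
I(205) - 1*(-281738) = 134 - 1*(-281738) = 134 + 281738 = 281872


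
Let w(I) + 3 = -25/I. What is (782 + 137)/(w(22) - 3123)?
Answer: -20218/68797 ≈ -0.29388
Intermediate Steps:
w(I) = -3 - 25/I
(782 + 137)/(w(22) - 3123) = (782 + 137)/((-3 - 25/22) - 3123) = 919/((-3 - 25*1/22) - 3123) = 919/((-3 - 25/22) - 3123) = 919/(-91/22 - 3123) = 919/(-68797/22) = 919*(-22/68797) = -20218/68797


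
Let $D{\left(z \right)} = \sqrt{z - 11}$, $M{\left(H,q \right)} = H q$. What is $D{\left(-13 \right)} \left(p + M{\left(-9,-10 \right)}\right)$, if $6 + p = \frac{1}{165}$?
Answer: $\frac{27722 i \sqrt{6}}{165} \approx 411.54 i$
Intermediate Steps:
$D{\left(z \right)} = \sqrt{-11 + z}$
$p = - \frac{989}{165}$ ($p = -6 + \frac{1}{165} = - \frac{989}{165} \approx -5.9939$)
$D{\left(-13 \right)} \left(p + M{\left(-9,-10 \right)}\right) = \sqrt{-11 - 13} \left(- \frac{989}{165} - -90\right) = \sqrt{-24} \left(- \frac{989}{165} + 90\right) = 2 i \sqrt{6} \cdot \frac{13861}{165} = \frac{27722 i \sqrt{6}}{165}$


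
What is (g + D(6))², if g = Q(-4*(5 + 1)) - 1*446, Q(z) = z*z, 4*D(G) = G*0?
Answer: 16900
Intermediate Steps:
D(G) = 0 (D(G) = (G*0)/4 = (¼)*0 = 0)
Q(z) = z²
g = 130 (g = (-4*(5 + 1))² - 1*446 = (-4*6)² - 446 = (-24)² - 446 = 576 - 446 = 130)
(g + D(6))² = (130 + 0)² = 130² = 16900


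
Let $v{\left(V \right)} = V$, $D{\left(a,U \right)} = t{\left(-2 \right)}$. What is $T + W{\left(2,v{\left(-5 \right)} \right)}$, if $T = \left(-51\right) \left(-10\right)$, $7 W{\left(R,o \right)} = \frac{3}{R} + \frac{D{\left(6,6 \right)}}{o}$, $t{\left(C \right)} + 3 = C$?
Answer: $\frac{7145}{14} \approx 510.36$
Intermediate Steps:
$t{\left(C \right)} = -3 + C$
$D{\left(a,U \right)} = -5$ ($D{\left(a,U \right)} = -3 - 2 = -5$)
$W{\left(R,o \right)} = - \frac{5}{7 o} + \frac{3}{7 R}$ ($W{\left(R,o \right)} = \frac{\frac{3}{R} - \frac{5}{o}}{7} = \frac{- \frac{5}{o} + \frac{3}{R}}{7} = - \frac{5}{7 o} + \frac{3}{7 R}$)
$T = 510$
$T + W{\left(2,v{\left(-5 \right)} \right)} = 510 + \left(- \frac{5}{7 \left(-5\right)} + \frac{3}{7 \cdot 2}\right) = 510 + \left(\left(- \frac{5}{7}\right) \left(- \frac{1}{5}\right) + \frac{3}{7} \cdot \frac{1}{2}\right) = 510 + \left(\frac{1}{7} + \frac{3}{14}\right) = 510 + \frac{5}{14} = \frac{7145}{14}$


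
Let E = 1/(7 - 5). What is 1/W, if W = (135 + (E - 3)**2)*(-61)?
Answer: -4/34465 ≈ -0.00011606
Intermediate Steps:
E = 1/2 ≈ 0.50000
W = -34465/4 (W = (135 + (1/2 - 3)**2)*(-61) = (135 + (-5/2)**2)*(-61) = (135 + 25/4)*(-61) = (565/4)*(-61) = -34465/4 ≈ -8616.3)
1/W = 1/(-34465/4) = -4/34465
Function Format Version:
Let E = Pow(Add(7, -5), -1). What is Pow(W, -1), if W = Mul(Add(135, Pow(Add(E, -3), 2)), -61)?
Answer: Rational(-4, 34465) ≈ -0.00011606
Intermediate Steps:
E = Rational(1, 2) (E = Pow(2, -1) = Rational(1, 2) ≈ 0.50000)
W = Rational(-34465, 4) (W = Mul(Add(135, Pow(Add(Rational(1, 2), -3), 2)), -61) = Mul(Add(135, Pow(Rational(-5, 2), 2)), -61) = Mul(Add(135, Rational(25, 4)), -61) = Mul(Rational(565, 4), -61) = Rational(-34465, 4) ≈ -8616.3)
Pow(W, -1) = Pow(Rational(-34465, 4), -1) = Rational(-4, 34465)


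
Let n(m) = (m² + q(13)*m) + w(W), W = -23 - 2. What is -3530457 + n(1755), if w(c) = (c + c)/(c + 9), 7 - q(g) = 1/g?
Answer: -3506231/8 ≈ -4.3828e+5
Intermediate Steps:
q(g) = 7 - 1/g
W = -25
w(c) = 2*c/(9 + c) (w(c) = (2*c)/(9 + c) = 2*c/(9 + c))
n(m) = 25/8 + m² + 90*m/13 (n(m) = (m² + (7 - 1/13)*m) + 2*(-25)/(9 - 25) = (m² + (7 - 1*1/13)*m) + 2*(-25)/(-16) = (m² + (7 - 1/13)*m) + 2*(-25)*(-1/16) = (m² + 90*m/13) + 25/8 = 25/8 + m² + 90*m/13)
-3530457 + n(1755) = -3530457 + (25/8 + 1755² + (90/13)*1755) = -3530457 + (25/8 + 3080025 + 12150) = -3530457 + 24737425/8 = -3506231/8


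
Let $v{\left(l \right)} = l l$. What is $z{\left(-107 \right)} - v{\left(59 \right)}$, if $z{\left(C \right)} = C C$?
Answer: $7968$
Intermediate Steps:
$v{\left(l \right)} = l^{2}$
$z{\left(C \right)} = C^{2}$
$z{\left(-107 \right)} - v{\left(59 \right)} = \left(-107\right)^{2} - 59^{2} = 11449 - 3481 = 7968$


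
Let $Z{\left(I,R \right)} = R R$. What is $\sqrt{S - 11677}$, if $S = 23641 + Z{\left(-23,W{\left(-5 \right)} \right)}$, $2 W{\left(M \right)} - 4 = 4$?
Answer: $2 \sqrt{2995} \approx 109.45$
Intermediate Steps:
$W{\left(M \right)} = 4$ ($W{\left(M \right)} = 2 + \frac{1}{2} \cdot 4 = 2 + 2 = 4$)
$Z{\left(I,R \right)} = R^{2}$
$S = 23657$ ($S = 23641 + 4^{2} = 23641 + 16 = 23657$)
$\sqrt{S - 11677} = \sqrt{23657 - 11677} = \sqrt{11980} = 2 \sqrt{2995}$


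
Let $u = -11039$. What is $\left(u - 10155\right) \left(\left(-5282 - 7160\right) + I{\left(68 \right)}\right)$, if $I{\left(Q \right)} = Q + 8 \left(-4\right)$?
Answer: $262932764$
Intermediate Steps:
$I{\left(Q \right)} = -32 + Q$ ($I{\left(Q \right)} = Q - 32 = -32 + Q$)
$\left(u - 10155\right) \left(\left(-5282 - 7160\right) + I{\left(68 \right)}\right) = \left(-11039 - 10155\right) \left(\left(-5282 - 7160\right) + \left(-32 + 68\right)\right) = - 21194 \left(\left(-5282 - 7160\right) + 36\right) = - 21194 \left(-12442 + 36\right) = \left(-21194\right) \left(-12406\right) = 262932764$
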